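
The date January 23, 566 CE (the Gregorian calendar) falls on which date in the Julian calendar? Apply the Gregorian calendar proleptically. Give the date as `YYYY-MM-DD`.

The Julian–Gregorian offset here is 2 days (Julian trailing).
23 January 566 Gregorian − 2 days → 21 January 566 Julian.

0566-01-21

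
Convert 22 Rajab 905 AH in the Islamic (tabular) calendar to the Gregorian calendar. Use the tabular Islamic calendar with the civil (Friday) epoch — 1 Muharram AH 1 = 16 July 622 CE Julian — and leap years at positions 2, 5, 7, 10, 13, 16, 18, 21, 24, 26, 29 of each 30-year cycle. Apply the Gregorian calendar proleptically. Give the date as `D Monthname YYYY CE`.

3 March 1500 CE

Julian Day Number of the source date = 2268985.
Converting JDN 2268985 to the Gregorian calendar gives 3 March 1500 CE.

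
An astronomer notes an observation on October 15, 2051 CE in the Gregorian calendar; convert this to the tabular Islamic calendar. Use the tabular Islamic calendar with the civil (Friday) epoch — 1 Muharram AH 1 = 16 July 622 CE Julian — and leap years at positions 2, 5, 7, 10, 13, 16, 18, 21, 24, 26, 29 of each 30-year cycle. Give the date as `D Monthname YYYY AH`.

Both dates share Julian Day Number 2470460; in the tabular Islamic calendar that is 9 Safar 1474 AH.

9 Safar 1474 AH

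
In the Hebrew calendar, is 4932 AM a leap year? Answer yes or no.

Hebrew year 4932 is year 11 of its 19-year Metonic cycle; leap years are at positions 3, 6, 8, 11, 14, 17, 19, so it is a leap year (13 months).

yes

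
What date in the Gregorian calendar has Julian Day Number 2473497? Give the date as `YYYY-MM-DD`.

Counting from JDN 2299161 = 15 Oct 1582 gives an offset of 174336 days.

2060-02-07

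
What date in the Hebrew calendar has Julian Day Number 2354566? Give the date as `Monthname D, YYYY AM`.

Sivan 24, 5494 AM

JDN 2354566 is 25 June 1734 in the Gregorian calendar.
In the Hebrew calendar that day is Sivan 24, 5494 AM.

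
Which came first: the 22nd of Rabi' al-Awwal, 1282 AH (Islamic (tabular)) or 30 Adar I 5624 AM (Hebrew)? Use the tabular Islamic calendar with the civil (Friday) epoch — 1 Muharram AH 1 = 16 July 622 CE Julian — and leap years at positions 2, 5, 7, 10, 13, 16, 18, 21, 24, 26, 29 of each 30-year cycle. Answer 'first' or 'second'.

second

Converting both to JDN: 2402464 vs 2401939; the smaller is the second.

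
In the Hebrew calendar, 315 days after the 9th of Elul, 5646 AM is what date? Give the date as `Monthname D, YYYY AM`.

Tammuz 29, 5647 AM

JDN of the 9th of Elul, 5646 AM = 2410159.
2410159 + 315 = 2410474.
JDN 2410474 in the Hebrew calendar is Tammuz 29, 5647 AM.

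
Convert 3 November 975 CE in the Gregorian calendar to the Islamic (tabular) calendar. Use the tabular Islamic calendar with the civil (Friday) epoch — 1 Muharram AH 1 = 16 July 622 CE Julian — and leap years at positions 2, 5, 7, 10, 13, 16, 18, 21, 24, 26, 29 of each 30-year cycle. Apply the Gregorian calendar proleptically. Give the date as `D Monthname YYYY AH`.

20 Safar 365 AH

Both dates share Julian Day Number 2077478; in the tabular Islamic calendar that is 20 Safar 365 AH.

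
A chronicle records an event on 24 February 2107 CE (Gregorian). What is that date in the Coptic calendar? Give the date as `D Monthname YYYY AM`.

16 Meshir 1823 AM

Julian Day Number of the source date = 2490680.
Converting JDN 2490680 to the Coptic calendar gives 16 Meshir 1823 AM.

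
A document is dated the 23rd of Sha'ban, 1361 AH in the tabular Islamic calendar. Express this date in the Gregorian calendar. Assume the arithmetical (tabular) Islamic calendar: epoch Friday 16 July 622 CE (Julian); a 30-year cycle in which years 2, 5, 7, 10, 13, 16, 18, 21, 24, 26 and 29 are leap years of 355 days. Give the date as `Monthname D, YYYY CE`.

Julian Day Number of the source date = 2430608.
Converting JDN 2430608 to the Gregorian calendar gives 5 September 1942 CE.

September 5, 1942 CE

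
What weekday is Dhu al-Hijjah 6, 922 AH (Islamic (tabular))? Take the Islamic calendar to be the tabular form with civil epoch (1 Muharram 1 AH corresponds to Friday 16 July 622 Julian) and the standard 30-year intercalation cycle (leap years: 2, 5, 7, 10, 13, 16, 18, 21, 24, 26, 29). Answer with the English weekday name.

This is JDN 2275142 (10 January 1517 Gregorian).
Since JDN mod 7 = 2 (0 = Monday), the day is Wednesday.

Wednesday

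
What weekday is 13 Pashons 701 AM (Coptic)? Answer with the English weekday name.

Friday

In the proleptic Gregorian calendar this is 13 May 985 (JDN 2080957).
Since JDN mod 7 = 4 (0 = Monday), the day is Friday.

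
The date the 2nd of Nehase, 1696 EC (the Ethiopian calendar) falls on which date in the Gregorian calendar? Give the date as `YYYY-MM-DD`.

Both dates share Julian Day Number 2343651; in the Gregorian calendar that is 6 August 1704 CE.

1704-08-06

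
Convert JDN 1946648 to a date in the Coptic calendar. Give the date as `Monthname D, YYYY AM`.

The proleptic Gregorian equivalent of JDN 1946648 is 22 August 617.
In the Coptic calendar that day is Mesori 26, 333 AM.

Mesori 26, 333 AM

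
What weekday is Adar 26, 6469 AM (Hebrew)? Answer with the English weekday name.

This is JDN 2710590 (30 March 2709 Gregorian).
2710590 ≡ 1 (mod 7); counting from Monday = 0 gives Tuesday.

Tuesday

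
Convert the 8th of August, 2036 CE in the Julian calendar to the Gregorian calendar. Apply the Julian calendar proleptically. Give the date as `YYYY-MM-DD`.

The Julian–Gregorian offset here is 13 days (Julian trailing).
8 August 2036 Julian + 13 days → 21 August 2036 Gregorian.

2036-08-21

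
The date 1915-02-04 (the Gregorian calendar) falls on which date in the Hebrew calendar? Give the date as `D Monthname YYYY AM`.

20 Shevat 5675 AM

Both dates share Julian Day Number 2420533; in the Hebrew calendar that is 20 Shevat 5675 AM.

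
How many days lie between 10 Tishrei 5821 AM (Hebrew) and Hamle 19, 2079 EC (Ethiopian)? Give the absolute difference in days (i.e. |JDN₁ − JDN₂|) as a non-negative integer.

9791

JDN of the first date = 2473737.
JDN of the second date = 2483528.
|2483528 − 2473737| = 9791.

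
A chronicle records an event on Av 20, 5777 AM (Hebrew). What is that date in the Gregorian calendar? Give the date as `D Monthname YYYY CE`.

Both dates share Julian Day Number 2457978; in the Gregorian calendar that is 12 August 2017 CE.

12 August 2017 CE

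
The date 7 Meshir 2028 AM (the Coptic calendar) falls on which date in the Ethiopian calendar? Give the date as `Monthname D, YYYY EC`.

Yekatit 7, 2304 EC

Julian Day Number of the source date = 2565548.
Converting JDN 2565548 to the Ethiopian calendar gives 7 Yekatit 2304 EC.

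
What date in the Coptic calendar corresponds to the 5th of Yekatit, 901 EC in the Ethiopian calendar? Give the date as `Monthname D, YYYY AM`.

Meshir 5, 625 AM

Julian Day Number of the source date = 2053100.
Converting JDN 2053100 to the Coptic calendar gives 5 Meshir 625 AM.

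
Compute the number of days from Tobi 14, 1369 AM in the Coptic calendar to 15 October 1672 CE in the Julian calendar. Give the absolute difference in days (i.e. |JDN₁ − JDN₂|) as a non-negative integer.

JDN of the first date = 2324825.
JDN of the second date = 2332044.
|2332044 − 2324825| = 7219.

7219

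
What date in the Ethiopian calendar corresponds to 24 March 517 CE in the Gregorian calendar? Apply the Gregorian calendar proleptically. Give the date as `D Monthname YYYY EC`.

26 Megabit 509 EC

Julian Day Number of the source date = 1909973.
Converting JDN 1909973 to the Ethiopian calendar gives 26 Megabit 509 EC.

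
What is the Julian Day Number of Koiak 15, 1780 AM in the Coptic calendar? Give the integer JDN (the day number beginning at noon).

2474914

Equivalently 25 December 2063 (Gregorian).
JDN 2451545 is 1 January 2000 CE (Gregorian); the target day is +23369 days from there, so JDN = 2474914.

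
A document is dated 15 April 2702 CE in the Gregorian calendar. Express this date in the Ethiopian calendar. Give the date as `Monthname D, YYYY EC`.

Julian Day Number of the source date = 2708049.
Converting JDN 2708049 to the Ethiopian calendar gives 1 Miyazya 2694 EC.

Miyazya 1, 2694 EC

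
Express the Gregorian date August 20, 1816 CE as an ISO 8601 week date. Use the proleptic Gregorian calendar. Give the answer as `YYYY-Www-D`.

1816-W34-2

The weekday is Tuesday (ISO weekday 2).
That Tuesday belongs to ISO week 34 of ISO year 1816.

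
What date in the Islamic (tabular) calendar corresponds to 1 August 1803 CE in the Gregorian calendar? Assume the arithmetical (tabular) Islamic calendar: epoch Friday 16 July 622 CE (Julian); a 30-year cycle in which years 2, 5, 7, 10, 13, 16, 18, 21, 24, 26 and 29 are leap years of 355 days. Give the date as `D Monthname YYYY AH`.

12 Rabi' al-Thani 1218 AH

Julian Day Number of the source date = 2379804.
Converting JDN 2379804 to the tabular Islamic calendar gives 12 Rabi' al-Thani 1218 AH.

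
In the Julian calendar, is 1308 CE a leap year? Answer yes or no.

1308 mod 4 = 0, so it is a leap year in the Julian calendar.

yes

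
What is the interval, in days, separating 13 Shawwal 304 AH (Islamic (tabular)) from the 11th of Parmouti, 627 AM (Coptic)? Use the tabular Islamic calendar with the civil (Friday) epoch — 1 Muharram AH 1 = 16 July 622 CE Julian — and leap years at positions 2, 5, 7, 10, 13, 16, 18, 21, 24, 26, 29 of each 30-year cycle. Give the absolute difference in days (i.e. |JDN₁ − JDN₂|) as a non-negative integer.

2195

First date → JDN 2056091; second date → JDN 2053896.
The interval is |2056091 − 2053896| = 2195 days.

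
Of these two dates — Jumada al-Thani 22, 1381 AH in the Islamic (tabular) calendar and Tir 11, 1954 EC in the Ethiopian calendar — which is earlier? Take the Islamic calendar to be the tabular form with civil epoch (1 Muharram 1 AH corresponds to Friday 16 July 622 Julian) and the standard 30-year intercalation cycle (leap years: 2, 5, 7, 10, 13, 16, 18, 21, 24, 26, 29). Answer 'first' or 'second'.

Converting both to JDN: 2437635 vs 2437684; the smaller is the first.

first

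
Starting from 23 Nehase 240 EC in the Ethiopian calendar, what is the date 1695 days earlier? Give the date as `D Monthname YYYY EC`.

29 Tahsas 236 EC

JDN of 23 Nehase 240 EC = 1811868.
1811868 − 1695 = 1810173.
JDN 1810173 in the Ethiopian calendar is 29 Tahsas 236 EC.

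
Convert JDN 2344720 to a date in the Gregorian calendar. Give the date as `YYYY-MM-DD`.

Counting from JDN 2299161 = 15 Oct 1582 gives an offset of 45559 days.

1707-07-11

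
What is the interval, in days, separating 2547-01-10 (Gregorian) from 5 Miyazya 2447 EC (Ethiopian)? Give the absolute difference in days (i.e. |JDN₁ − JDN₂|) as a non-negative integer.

33506

First date → JDN 2651342; second date → JDN 2617836.
The interval is |2651342 − 2617836| = 33506 days.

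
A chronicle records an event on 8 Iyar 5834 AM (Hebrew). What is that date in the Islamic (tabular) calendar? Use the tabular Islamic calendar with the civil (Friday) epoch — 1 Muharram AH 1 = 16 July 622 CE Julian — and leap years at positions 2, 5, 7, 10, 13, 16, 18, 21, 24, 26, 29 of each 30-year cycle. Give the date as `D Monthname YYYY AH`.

The source date corresponds to 5 May 2074 in the Gregorian calendar (JDN 2478698).
That day falls on 8 Jumada al-Awwal 1497 AH in the tabular Islamic calendar.

8 Jumada al-Awwal 1497 AH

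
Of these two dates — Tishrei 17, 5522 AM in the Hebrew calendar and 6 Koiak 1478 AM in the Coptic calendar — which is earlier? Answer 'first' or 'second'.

First date → JDN 2364540; second date → JDN 2364599.
JDN 2364540 < JDN 2364599, so the first date is earlier.

first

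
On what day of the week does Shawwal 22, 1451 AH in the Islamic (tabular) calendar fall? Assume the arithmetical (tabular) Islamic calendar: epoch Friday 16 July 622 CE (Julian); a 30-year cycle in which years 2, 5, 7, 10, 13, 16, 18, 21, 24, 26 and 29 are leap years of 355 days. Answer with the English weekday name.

This is JDN 2462559 (26 February 2030 Gregorian).
2462559 ≡ 1 (mod 7); counting from Monday = 0 gives Tuesday.

Tuesday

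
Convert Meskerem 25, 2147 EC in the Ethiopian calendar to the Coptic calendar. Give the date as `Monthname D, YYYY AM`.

The source date corresponds to 6 October 2154 in the Gregorian calendar (JDN 2508071).
That day falls on 25 Thout 1871 AM in the Coptic calendar.

Thout 25, 1871 AM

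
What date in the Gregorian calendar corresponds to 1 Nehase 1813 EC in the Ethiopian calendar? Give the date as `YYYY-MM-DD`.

Julian Day Number of the source date = 2386384.
Converting JDN 2386384 to the Gregorian calendar gives 6 August 1821 CE.

1821-08-06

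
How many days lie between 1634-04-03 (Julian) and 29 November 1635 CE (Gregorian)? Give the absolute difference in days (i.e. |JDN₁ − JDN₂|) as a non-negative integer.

595

JDN of the first date = 2317969.
JDN of the second date = 2318564.
|2318564 − 2317969| = 595.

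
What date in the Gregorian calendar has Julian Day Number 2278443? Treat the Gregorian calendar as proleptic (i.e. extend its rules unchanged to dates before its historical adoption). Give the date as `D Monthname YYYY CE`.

Counting from JDN 2299161 = 15 Oct 1582 gives an offset of -20718 days.

24 January 1526 CE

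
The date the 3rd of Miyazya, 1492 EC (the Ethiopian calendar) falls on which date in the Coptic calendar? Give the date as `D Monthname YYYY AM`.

3 Parmouti 1216 AM

Both dates share Julian Day Number 2269021; in the Coptic calendar that is 3 Parmouti 1216 AM.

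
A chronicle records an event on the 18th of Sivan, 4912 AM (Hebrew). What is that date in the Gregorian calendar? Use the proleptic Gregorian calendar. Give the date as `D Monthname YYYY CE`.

30 May 1152 CE

Julian Day Number of the source date = 2141969.
Converting JDN 2141969 to the Gregorian calendar gives 30 May 1152 CE.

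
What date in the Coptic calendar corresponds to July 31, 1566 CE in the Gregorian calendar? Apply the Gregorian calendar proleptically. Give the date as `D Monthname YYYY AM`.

Both dates share Julian Day Number 2293241; in the Coptic calendar that is 27 Epip 1282 AM.

27 Epip 1282 AM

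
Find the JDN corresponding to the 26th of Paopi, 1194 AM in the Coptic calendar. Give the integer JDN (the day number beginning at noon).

In the proleptic Gregorian calendar the same day is 1 November 1477.
JDN 2451545 is 1 January 2000 CE (Gregorian); the target day is −190717 days from there, so JDN = 2260828.

2260828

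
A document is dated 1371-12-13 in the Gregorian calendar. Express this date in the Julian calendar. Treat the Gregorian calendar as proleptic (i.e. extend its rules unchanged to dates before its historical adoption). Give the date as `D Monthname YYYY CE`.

5 December 1371 CE

For dates in this range the Gregorian date is 8 days ahead of the Julian.
13 December 1371 Gregorian − 8 days → 5 December 1371 Julian.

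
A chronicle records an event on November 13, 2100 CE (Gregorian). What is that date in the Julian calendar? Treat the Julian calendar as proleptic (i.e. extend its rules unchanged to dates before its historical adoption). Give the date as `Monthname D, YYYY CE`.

October 30, 2100 CE

For dates in this range the Gregorian date is 14 days ahead of the Julian.
13 November 2100 Gregorian − 14 days → 30 October 2100 Julian.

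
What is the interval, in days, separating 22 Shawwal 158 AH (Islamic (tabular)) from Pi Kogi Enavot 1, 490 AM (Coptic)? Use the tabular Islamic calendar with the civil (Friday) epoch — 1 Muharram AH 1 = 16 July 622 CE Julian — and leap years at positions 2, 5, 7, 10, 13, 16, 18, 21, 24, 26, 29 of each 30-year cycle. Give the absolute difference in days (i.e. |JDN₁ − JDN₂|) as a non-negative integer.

366

JDN of the first date = 2004363.
JDN of the second date = 2003997.
|2003997 − 2004363| = 366.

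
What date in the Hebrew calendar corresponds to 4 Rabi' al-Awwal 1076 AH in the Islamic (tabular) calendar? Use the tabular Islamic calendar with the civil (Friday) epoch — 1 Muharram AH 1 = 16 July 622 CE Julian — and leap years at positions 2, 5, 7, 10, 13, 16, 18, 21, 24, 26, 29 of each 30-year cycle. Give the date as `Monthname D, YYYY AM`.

Tishrei 5, 5426 AM

The source date corresponds to 14 September 1665 in the Gregorian calendar (JDN 2329446).
That day falls on 5 Tishrei 5426 AM in the Hebrew calendar.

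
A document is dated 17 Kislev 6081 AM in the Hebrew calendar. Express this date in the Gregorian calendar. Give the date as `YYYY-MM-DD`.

Both dates share Julian Day Number 2568775; in the Gregorian calendar that is 19 December 2320 CE.

2320-12-19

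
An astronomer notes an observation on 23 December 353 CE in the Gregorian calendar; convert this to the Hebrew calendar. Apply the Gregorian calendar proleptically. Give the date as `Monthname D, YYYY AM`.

Julian Day Number of the source date = 1850347.
Converting JDN 1850347 to the Hebrew calendar gives 9 Tevet 4114 AM.

Tevet 9, 4114 AM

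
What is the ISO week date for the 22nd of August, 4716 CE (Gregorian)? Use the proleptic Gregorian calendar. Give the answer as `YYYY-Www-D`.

The weekday is Tuesday (ISO weekday 2).
That Tuesday belongs to ISO week 34 of ISO year 4716.

4716-W34-2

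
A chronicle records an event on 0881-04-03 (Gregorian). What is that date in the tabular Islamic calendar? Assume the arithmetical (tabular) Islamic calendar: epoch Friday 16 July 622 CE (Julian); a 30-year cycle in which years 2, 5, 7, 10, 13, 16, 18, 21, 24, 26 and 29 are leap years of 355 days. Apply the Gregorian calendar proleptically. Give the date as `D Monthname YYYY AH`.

Julian Day Number of the source date = 2042932.
Converting JDN 2042932 to the tabular Islamic calendar gives 24 Sha'ban 267 AH.

24 Sha'ban 267 AH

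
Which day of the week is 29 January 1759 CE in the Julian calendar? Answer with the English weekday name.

Friday

In the Gregorian calendar this is 9 February 1759 (JDN 2363561).
JDN 2363561 mod 7 = 4, and JDN 0 was a Monday, so this is a Friday.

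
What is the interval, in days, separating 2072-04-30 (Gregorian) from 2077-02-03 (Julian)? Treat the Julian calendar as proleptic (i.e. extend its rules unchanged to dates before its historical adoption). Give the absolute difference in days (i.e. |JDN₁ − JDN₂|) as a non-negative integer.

1753

First date → JDN 2477963; second date → JDN 2479716.
The interval is |2477963 − 2479716| = 1753 days.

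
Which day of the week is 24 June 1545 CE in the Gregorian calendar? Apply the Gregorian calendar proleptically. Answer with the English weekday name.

Since JDN mod 7 = 6 (0 = Monday), the day is Sunday.

Sunday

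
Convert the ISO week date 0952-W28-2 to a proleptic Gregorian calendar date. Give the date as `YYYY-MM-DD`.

ISO week 1 of 952 is the week containing the first Thursday of 952.
Week 28, day 2 (Tuesday) lands on 0952-07-11.

0952-07-11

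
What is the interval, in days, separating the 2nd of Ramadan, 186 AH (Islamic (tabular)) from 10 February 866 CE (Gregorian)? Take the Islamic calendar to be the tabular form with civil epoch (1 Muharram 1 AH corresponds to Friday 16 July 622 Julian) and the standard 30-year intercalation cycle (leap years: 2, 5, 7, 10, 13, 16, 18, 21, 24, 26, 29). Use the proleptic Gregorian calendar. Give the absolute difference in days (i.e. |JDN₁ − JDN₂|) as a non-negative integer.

23166

JDN of the first date = 2014235.
JDN of the second date = 2037401.
|2037401 − 2014235| = 23166.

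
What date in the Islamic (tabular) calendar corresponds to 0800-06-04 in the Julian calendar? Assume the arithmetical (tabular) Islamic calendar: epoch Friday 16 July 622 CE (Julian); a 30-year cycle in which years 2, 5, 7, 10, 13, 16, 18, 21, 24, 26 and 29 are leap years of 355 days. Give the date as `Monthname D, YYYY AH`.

Julian Day Number of the source date = 2013413.
Converting JDN 2013413 to the tabular Islamic calendar gives 7 Jumada al-Awwal 184 AH.

Jumada al-Awwal 7, 184 AH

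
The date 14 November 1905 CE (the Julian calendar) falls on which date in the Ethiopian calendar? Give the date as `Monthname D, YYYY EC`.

Hidar 18, 1898 EC

The source date corresponds to 27 November 1905 in the Gregorian calendar (JDN 2417177).
That day falls on 18 Hidar 1898 EC in the Ethiopian calendar.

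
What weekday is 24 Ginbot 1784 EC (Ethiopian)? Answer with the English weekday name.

Wednesday

Equivalently 30 May 1792 Gregorian, JDN 2375725.
JDN 2375725 mod 7 = 2, and JDN 0 was a Monday, so this is a Wednesday.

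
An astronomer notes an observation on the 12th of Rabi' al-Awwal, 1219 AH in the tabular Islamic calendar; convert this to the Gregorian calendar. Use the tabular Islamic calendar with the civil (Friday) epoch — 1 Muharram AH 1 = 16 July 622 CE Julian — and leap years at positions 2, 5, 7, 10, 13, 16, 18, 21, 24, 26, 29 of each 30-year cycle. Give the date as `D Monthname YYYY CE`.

21 June 1804 CE

Julian Day Number of the source date = 2380129.
Converting JDN 2380129 to the Gregorian calendar gives 21 June 1804 CE.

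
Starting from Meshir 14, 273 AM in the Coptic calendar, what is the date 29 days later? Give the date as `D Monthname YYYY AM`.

13 Paremhat 273 AM

JDN of Meshir 14, 273 AM = 1924541.
1924541 + 29 = 1924570.
JDN 1924570 in the Coptic calendar is 13 Paremhat 273 AM.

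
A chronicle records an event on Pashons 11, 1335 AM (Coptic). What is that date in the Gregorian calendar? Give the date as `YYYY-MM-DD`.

1619-05-16

Julian Day Number of the source date = 2312523.
Converting JDN 2312523 to the Gregorian calendar gives 16 May 1619 CE.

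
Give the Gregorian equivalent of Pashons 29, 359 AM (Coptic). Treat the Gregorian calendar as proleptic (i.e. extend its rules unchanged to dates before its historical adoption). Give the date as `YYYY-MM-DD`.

0643-05-27

Both dates share Julian Day Number 1956057; in the Gregorian calendar that is 27 May 643 CE.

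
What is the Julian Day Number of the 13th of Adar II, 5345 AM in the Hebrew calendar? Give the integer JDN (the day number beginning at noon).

2300042

Equivalently 14 March 1585 (Gregorian).
JDN 2400001 is 17 November 1858 CE (Gregorian), MJD 0; the target day is −99959 days from there, so JDN = 2300042.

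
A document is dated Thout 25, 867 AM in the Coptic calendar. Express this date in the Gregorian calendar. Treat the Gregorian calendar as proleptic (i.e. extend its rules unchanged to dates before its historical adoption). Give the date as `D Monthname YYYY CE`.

29 September 1150 CE

Both dates share Julian Day Number 2141360; in the Gregorian calendar that is 29 September 1150 CE.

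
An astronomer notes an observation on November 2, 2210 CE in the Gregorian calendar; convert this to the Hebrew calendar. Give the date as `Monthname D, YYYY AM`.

Cheshvan 14, 5971 AM

Both dates share Julian Day Number 2528551; in the Hebrew calendar that is 14 Cheshvan 5971 AM.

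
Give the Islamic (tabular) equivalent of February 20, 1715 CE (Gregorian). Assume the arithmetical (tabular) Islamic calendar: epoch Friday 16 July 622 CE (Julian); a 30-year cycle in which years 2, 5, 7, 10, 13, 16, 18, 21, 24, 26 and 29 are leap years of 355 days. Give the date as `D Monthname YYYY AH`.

Both dates share Julian Day Number 2347501; in the tabular Islamic calendar that is 15 Safar 1127 AH.

15 Safar 1127 AH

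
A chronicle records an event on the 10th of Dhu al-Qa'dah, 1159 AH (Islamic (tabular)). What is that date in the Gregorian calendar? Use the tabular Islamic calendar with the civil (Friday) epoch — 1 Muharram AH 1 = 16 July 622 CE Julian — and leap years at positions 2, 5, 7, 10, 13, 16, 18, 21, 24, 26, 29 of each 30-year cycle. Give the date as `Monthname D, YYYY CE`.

Both dates share Julian Day Number 2359101; in the Gregorian calendar that is 24 November 1746 CE.

November 24, 1746 CE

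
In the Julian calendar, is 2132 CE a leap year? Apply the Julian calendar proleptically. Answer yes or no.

2132 mod 4 = 0, so it is a leap year in the Julian calendar.

yes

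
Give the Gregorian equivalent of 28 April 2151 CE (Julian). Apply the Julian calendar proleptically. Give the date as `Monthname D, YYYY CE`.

For dates in this range the Gregorian date is 14 days ahead of the Julian.
28 April 2151 Julian + 14 days → 12 May 2151 Gregorian.

May 12, 2151 CE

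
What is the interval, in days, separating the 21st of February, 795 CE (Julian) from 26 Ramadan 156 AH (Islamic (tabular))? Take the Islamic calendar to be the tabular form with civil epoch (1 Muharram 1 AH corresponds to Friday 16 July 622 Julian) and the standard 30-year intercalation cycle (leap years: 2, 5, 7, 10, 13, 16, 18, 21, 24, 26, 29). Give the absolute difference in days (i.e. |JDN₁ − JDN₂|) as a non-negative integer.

JDN of the first date = 2011483.
JDN of the second date = 2003628.
|2003628 − 2011483| = 7855.

7855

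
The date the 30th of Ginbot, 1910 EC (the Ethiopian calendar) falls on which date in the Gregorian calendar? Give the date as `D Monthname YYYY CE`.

7 June 1918 CE

Julian Day Number of the source date = 2421752.
Converting JDN 2421752 to the Gregorian calendar gives 7 June 1918 CE.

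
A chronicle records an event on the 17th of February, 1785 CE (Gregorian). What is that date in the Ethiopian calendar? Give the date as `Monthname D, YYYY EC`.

Both dates share Julian Day Number 2373066; in the Ethiopian calendar that is 12 Yekatit 1777 EC.

Yekatit 12, 1777 EC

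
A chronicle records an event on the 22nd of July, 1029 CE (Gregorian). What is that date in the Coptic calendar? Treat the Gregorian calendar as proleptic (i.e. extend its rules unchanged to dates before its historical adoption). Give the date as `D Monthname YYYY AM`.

22 Epip 745 AM

Julian Day Number of the source date = 2097097.
Converting JDN 2097097 to the Coptic calendar gives 22 Epip 745 AM.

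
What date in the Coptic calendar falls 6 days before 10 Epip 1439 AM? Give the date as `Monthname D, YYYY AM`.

Epip 4, 1439 AM

JDN of 10 Epip 1439 AM = 2350568.
2350568 − 6 = 2350562.
JDN 2350562 in the Coptic calendar is Epip 4, 1439 AM.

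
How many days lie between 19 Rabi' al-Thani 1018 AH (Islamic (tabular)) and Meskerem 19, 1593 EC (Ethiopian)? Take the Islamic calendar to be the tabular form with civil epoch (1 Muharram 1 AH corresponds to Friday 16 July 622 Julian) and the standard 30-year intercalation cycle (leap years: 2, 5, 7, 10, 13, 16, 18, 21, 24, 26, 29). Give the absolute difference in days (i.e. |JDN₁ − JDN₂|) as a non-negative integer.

3221

First date → JDN 2308938; second date → JDN 2305717.
The interval is |2308938 − 2305717| = 3221 days.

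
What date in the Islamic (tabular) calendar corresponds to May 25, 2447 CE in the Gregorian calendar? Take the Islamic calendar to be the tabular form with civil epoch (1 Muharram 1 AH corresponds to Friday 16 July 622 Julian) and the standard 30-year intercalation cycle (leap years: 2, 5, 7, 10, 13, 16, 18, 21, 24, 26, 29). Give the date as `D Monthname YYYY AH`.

10 Dhu al-Qa'dah 1881 AH

Julian Day Number of the source date = 2614953.
Converting JDN 2614953 to the tabular Islamic calendar gives 10 Dhu al-Qa'dah 1881 AH.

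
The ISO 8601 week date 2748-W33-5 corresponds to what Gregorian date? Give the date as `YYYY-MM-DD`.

ISO week 1 of 2748 is the week containing the first Thursday of 2748.
Week 33, day 5 (Friday) lands on 2748-08-13.

2748-08-13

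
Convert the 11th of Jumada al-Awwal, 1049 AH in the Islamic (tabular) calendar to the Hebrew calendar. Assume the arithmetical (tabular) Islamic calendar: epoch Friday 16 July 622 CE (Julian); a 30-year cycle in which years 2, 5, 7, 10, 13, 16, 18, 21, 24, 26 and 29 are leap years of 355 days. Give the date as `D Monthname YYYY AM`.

Both dates share Julian Day Number 2319944; in the Hebrew calendar that is 10 Elul 5399 AM.

10 Elul 5399 AM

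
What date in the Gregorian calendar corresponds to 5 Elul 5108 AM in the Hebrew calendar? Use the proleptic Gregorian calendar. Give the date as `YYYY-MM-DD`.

1348-08-08

Both dates share Julian Day Number 2213627; in the Gregorian calendar that is 8 August 1348 CE.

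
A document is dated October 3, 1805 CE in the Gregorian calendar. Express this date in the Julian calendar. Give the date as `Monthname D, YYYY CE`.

The Julian–Gregorian offset here is 12 days (Julian trailing).
3 October 1805 Gregorian − 12 days → 21 September 1805 Julian.

September 21, 1805 CE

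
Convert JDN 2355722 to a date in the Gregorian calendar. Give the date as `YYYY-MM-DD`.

1737-08-24

Counting from JDN 2299161 = 15 Oct 1582 gives an offset of 56561 days.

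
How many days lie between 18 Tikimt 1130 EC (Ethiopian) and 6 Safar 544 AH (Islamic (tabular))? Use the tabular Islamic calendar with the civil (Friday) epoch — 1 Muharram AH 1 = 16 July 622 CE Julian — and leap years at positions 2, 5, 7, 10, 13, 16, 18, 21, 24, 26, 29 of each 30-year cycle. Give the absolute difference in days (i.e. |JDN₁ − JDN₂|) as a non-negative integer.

JDN of the first date = 2136635.
JDN of the second date = 2140896.
|2140896 − 2136635| = 4261.

4261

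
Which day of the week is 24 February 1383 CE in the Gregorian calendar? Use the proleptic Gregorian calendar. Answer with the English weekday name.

2226245 ≡ 0 (mod 7); counting from Monday = 0 gives Monday.

Monday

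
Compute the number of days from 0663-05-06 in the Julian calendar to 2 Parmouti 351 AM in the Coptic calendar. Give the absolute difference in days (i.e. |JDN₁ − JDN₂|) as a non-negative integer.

10266

JDN of the first date = 1963344.
JDN of the second date = 1953078.
|1953078 − 1963344| = 10266.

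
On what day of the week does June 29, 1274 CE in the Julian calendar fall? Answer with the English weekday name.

Friday

This is JDN 2186566 (6 July 1274 Gregorian).
JDN 2186566 mod 7 = 4, and JDN 0 was a Monday, so this is a Friday.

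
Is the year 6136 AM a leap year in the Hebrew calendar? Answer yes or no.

no

Hebrew year 6136 is year 18 of its 19-year Metonic cycle; leap years are at positions 3, 6, 8, 11, 14, 17, 19, so it is a common year (12 months).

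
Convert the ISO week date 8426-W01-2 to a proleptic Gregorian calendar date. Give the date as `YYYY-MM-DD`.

8425-12-30

ISO week 1 of 8426 is the week containing the first Thursday of 8426.
Week 1, day 2 (Tuesday) lands on 8425-12-30.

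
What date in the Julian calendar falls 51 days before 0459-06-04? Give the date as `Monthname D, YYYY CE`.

The starting date is JDN 1888862; 1888862 − 51 = 1888811.
JDN 1888811 corresponds to April 14, 459 CE.

April 14, 459 CE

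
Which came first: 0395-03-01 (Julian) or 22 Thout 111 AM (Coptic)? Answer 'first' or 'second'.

second

The two dates have Julian Day Numbers 1865391 and 1865228 respectively.
Since 1865228 < 1865391, the second date comes first.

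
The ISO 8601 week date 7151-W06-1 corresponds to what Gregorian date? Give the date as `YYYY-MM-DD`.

ISO week 1 of 7151 is the week containing the first Thursday of 7151.
Week 6, day 1 (Monday) lands on 7151-02-05.

7151-02-05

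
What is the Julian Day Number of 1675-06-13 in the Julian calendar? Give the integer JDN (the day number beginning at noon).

2333015

Equivalently 23 June 1675 (Gregorian).
JDN 2451545 is 1 January 2000 CE (Gregorian); the target day is −118530 days from there, so JDN = 2333015.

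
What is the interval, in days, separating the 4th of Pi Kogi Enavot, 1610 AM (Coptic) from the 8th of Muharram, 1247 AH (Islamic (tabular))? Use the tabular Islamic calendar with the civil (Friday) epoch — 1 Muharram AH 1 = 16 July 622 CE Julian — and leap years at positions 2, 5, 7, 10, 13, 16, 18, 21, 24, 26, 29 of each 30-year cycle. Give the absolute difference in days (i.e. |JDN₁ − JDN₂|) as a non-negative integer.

23092

JDN of the first date = 2413080.
JDN of the second date = 2389988.
|2389988 − 2413080| = 23092.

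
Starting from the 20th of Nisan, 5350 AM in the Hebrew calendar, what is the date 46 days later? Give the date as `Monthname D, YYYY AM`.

Sivan 7, 5350 AM

The starting date is JDN 2301909; 2301909 + 46 = 2301955.
JDN 2301955 corresponds to Sivan 7, 5350 AM.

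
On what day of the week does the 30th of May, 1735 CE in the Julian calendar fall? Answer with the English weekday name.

Friday

Equivalently 10 June 1735 Gregorian, JDN 2354916.
JDN 2354916 mod 7 = 4, and JDN 0 was a Monday, so this is a Friday.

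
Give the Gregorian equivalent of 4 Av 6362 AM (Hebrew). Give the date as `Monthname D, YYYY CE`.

July 15, 2602 CE

Julian Day Number of the source date = 2671616.
Converting JDN 2671616 to the Gregorian calendar gives 15 July 2602 CE.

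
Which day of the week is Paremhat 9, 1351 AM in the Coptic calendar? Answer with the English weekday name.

Thursday

In the Gregorian calendar this is 15 March 1635 (JDN 2318305).
Since JDN mod 7 = 3 (0 = Monday), the day is Thursday.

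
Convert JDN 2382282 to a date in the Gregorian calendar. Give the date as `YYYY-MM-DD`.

Counting from JDN 2299161 = 15 Oct 1582 gives an offset of 83121 days.

1810-05-14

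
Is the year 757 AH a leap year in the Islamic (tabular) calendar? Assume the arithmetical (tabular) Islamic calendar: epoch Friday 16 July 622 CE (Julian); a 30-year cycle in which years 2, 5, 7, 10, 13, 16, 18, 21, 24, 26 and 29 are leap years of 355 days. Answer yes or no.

Year 757 AH is year 7 of its 30-year cycle; leap positions are 2, 5, 7, 10, 13, 16, 18, 21, 24, 26, 29, so it is a leap year (355 days).

yes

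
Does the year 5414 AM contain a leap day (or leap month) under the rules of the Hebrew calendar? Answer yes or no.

Hebrew year 5414 is year 18 of its 19-year Metonic cycle; leap years are at positions 3, 6, 8, 11, 14, 17, 19, so it is a common year (12 months).

no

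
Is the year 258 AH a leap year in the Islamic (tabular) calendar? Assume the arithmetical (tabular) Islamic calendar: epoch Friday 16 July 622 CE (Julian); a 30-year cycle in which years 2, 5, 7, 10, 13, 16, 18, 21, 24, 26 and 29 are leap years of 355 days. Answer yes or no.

Year 258 AH is year 18 of its 30-year cycle; leap positions are 2, 5, 7, 10, 13, 16, 18, 21, 24, 26, 29, so it is a leap year (355 days).

yes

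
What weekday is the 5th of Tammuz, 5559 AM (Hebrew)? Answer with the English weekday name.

In the Gregorian calendar this is 8 July 1799 (JDN 2378320).
JDN 2378320 mod 7 = 0, and JDN 0 was a Monday, so this is a Monday.

Monday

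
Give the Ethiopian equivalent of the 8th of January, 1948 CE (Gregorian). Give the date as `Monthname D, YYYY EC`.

Both dates share Julian Day Number 2432559; in the Ethiopian calendar that is 29 Tahsas 1940 EC.

Tahsas 29, 1940 EC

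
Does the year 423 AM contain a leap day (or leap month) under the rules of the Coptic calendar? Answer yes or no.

yes

423 mod 4 = 3; in the Coptic calendar a year is leap when year mod 4 = 3, so it is a leap year.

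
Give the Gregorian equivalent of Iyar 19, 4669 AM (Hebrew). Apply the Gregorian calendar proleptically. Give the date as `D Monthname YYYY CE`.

Both dates share Julian Day Number 2053202; in the Gregorian calendar that is 17 May 909 CE.

17 May 909 CE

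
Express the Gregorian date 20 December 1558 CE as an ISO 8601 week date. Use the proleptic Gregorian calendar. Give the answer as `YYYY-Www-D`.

1558-W51-6

The weekday is Saturday (ISO weekday 6).
That Saturday belongs to ISO week 51 of ISO year 1558.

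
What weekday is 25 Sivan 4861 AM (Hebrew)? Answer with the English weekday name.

This is JDN 2123342 (31 May 1101 Gregorian).
JDN 2123342 mod 7 = 4, and JDN 0 was a Monday, so this is a Friday.

Friday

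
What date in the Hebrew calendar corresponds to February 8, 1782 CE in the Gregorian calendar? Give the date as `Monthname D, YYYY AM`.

Shevat 24, 5542 AM

Julian Day Number of the source date = 2371961.
Converting JDN 2371961 to the Hebrew calendar gives 24 Shevat 5542 AM.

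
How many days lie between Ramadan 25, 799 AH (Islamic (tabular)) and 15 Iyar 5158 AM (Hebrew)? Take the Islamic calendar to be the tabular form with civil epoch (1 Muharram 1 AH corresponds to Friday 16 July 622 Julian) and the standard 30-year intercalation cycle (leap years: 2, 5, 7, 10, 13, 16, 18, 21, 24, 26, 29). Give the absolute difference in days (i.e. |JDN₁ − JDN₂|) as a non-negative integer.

314

JDN of the first date = 2231485.
JDN of the second date = 2231799.
|2231799 − 2231485| = 314.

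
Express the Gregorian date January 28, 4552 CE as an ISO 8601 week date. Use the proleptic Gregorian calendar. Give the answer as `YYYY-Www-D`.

4552-W04-5

The weekday is Friday (ISO weekday 5).
That Friday belongs to ISO week 4 of ISO year 4552.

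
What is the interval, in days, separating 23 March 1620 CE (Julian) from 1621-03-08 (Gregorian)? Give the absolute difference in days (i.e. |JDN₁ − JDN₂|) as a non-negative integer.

340

JDN of the first date = 2312845.
JDN of the second date = 2313185.
|2313185 − 2312845| = 340.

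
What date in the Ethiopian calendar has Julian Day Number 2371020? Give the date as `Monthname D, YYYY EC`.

Hamle 8, 1771 EC

JDN 2371020 is 13 July 1779 in the Gregorian calendar.
In the Ethiopian calendar that day is Hamle 8, 1771 EC.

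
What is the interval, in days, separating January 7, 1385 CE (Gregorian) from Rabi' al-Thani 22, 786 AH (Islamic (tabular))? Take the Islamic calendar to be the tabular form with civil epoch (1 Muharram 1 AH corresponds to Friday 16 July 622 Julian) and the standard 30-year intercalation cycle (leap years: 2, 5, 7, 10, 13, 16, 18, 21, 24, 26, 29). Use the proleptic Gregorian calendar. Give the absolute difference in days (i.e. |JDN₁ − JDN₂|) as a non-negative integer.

First date → JDN 2226928; second date → JDN 2226728.
The interval is |2226928 − 2226728| = 200 days.

200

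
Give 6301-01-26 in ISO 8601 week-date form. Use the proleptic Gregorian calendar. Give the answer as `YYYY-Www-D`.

The weekday is Saturday (ISO weekday 6).
That Saturday belongs to ISO week 4 of ISO year 6301.

6301-W04-6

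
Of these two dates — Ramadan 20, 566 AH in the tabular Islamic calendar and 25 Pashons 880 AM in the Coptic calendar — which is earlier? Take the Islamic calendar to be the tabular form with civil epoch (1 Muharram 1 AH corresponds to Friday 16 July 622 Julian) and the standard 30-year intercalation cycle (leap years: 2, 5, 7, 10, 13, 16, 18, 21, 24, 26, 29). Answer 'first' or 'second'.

Converting both to JDN: 2148912 vs 2146349; the smaller is the second.

second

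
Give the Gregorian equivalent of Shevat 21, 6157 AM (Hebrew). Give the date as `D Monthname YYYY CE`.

19 February 2397 CE

Julian Day Number of the source date = 2596596.
Converting JDN 2596596 to the Gregorian calendar gives 19 February 2397 CE.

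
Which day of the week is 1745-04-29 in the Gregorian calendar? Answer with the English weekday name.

Thursday

2358527 ≡ 3 (mod 7); counting from Monday = 0 gives Thursday.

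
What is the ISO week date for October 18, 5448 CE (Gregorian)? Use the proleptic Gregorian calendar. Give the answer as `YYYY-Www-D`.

The weekday is Wednesday (ISO weekday 3).
That Wednesday belongs to ISO week 42 of ISO year 5448.

5448-W42-3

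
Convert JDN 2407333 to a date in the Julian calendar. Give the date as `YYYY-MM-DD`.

JDN 2407333 is 14 December 1878 in the Gregorian calendar.
In the Julian calendar that day is 1878-12-02.

1878-12-02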